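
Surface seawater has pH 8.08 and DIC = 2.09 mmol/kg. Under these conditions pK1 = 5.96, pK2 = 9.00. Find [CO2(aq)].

α₀ = 1 / (1 + K1/[H⁺] + K1K2/[H⁺]²) = 1 / (1 + 10^+2.12 + 10^+1.20)
   = 1 / (1 + 131.83 + 15.849) = 1/148.67 = 0.006726
[CO2*] = α₀ × DIC = 0.006726 × 2.09 = 0.0141 mmol/kg = 14.1 μmol/kg

[CO2*] = 14.1 μmol/kg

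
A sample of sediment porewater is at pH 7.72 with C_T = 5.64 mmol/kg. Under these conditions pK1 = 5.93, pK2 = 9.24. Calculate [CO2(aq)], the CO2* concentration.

α₀ = 1 / (1 + K1/[H⁺] + K1K2/[H⁺]²) = 1 / (1 + 10^+1.79 + 10^+0.27)
   = 1 / (1 + 61.660 + 1.8621) = 1/64.522 = 0.01550
[CO2*] = α₀ × DIC = 0.01550 × 5.64 = 0.0874 mmol/kg

[CO2*] = 0.0874 mmol/kg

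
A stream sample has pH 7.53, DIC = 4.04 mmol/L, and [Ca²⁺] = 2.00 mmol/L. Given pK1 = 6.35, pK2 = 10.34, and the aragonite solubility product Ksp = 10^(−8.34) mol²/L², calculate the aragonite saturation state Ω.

Ω = 2.56

α₂ = 1 / (1 + [H⁺]/K2 + [H⁺]²/(K1K2)) = 1 / (1 + 10^+2.81 + 10^+1.63)
   = 1 / (1 + 645.65 + 42.658) = 1/689.31 = 0.001451
[CO3²⁻] = α₂ × DIC = 0.001451 × 4.04 = 0.005861 mmol/L = 5.861 μmol/L
Ksp = 10^(−8.34) = 4.571×10^-9
Ω = [Ca²⁺][CO3²⁻]/Ksp = (2.00×10^-3)(5.861×10^-6) / 4.571×10^-9 = 2.56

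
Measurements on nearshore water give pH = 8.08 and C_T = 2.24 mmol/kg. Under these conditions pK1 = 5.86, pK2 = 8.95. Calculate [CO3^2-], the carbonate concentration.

α₂ = 1 / (1 + [H⁺]/K2 + [H⁺]²/(K1K2)) = 1 / (1 + 10^+0.87 + 10^-1.35)
   = 1 / (1 + 7.4131 + 0.044668) = 1/8.4578 = 0.1182
[CO3²⁻] = α₂ × DIC = 0.1182 × 2.24 = 0.265 mmol/kg

[CO3²⁻] = 0.265 mmol/kg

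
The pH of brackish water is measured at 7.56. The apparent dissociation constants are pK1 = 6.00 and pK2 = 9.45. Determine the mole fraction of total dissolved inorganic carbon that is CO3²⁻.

α₂ = 0.0124

α₂ = 1 / (1 + [H⁺]/K2 + [H⁺]²/(K1K2)) = 1 / (1 + 10^+1.89 + 10^+0.33)
   = 1 / (1 + 77.625 + 2.1380) = 1/80.763 = 0.01238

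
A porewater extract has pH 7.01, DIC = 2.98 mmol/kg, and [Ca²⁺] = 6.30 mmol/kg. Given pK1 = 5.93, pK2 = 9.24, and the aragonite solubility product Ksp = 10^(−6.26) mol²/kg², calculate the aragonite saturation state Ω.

Ω = 0.185

α₂ = 1 / (1 + [H⁺]/K2 + [H⁺]²/(K1K2)) = 1 / (1 + 10^+2.23 + 10^+1.15)
   = 1 / (1 + 169.82 + 14.125) = 1/184.95 = 0.005407
[CO3²⁻] = α₂ × DIC = 0.005407 × 2.98 = 0.01611 mmol/kg = 16.11 μmol/kg
Ksp = 10^(−6.26) = 5.495×10^-7
Ω = [Ca²⁺][CO3²⁻]/Ksp = (6.30×10^-3)(1.611×10^-5) / 5.495×10^-7 = 0.185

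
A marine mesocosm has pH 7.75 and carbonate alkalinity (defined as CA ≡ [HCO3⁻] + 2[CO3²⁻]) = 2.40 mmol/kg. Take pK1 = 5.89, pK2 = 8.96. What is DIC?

DIC = 2.30 mmol/kg

CA = [HCO3⁻] + 2[CO3²⁻] = (α₁ + 2α₂)·DIC
At pH 7.75: [H⁺]/K1 = 10^-1.86 = 0.013804, K2/[H⁺] = 10^-1.21 = 0.061660
α₁ = 1/(1 + 0.013804 + 0.061660) = 1/1.0755 = 0.9298; α₂ = α₁·K2/[H⁺] = 0.05733
α₁ + 2α₂ = 1.0445
DIC = CA / (α₁ + 2α₂) = 2.40 / 1.0445 = 2.30 mmol/kg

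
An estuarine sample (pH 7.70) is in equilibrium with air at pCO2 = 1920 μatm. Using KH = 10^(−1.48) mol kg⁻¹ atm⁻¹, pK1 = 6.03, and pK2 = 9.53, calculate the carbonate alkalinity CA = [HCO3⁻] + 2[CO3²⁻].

[CO2*] = KH · pCO2 = 10^(−1.48) × 1920×10^-6 = 6.358×10^-5 mol/kg
α₀ = 1/(1 + K1/[H⁺] + K1K2/[H⁺]²) = 1/(1 + 10^+1.67 + 10^-0.16) = 0.02063
DIC = [CO2*]/α₀ = 6.358×10^-5 / 0.02063 = 3.081 mmol/kg
CA = (α₁ + 2α₂)·DIC = (0.9651 + 2×0.01427) × 3.081 = 3.06 mmol/kg

CA = 3.06 mmol/kg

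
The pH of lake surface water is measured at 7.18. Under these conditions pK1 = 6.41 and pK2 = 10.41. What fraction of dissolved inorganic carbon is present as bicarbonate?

α₁ = 1 / (1 + [H⁺]/K1 + K2/[H⁺]) = 1 / (1 + 10^-0.77 + 10^-3.23)
   = 1 / (1 + 0.16982 + 0.00058884) = 1/1.1704 = 0.8544

α₁ = 0.854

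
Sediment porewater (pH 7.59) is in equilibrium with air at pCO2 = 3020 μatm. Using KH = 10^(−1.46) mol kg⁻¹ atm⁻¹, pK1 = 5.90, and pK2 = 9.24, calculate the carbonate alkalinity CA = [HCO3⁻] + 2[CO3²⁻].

[CO2*] = KH · pCO2 = 10^(−1.46) × 3020×10^-6 = 1.047×10^-4 mol/kg
α₀ = 1/(1 + K1/[H⁺] + K1K2/[H⁺]²) = 1/(1 + 10^+1.69 + 10^+0.04) = 0.01958
DIC = [CO2*]/α₀ = 1.047×10^-4 / 0.01958 = 5.348 mmol/kg
CA = (α₁ + 2α₂)·DIC = (0.9590 + 2×0.02147) × 5.348 = 5.36 mmol/kg

CA = 5.36 mmol/kg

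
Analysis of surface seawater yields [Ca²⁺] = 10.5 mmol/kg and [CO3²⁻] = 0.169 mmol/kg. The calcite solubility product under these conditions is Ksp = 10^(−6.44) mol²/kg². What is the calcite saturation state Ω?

Ksp = 10^(−6.44) = 3.631×10^-7
Ω = [Ca²⁺][CO3²⁻]/Ksp = (10.5×10^-3)(0.169×10^-3) / 3.631×10^-7 = 4.89

Ω = 4.89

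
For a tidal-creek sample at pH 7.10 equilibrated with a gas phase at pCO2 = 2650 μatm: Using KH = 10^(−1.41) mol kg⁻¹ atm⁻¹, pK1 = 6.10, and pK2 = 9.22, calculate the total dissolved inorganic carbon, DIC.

DIC = 1.14 mmol/kg

[CO2*] = KH · pCO2 = 10^(−1.41) × 2650×10^-6 = 1.031×10^-4 mol/kg
α₀ = 1/(1 + K1/[H⁺] + K1K2/[H⁺]²) = 1/(1 + 10^+1.00 + 10^-1.12) = 0.09029
DIC = [CO2*]/α₀ = 1.031×10^-4 / 0.09029 = 1.14 mmol/kg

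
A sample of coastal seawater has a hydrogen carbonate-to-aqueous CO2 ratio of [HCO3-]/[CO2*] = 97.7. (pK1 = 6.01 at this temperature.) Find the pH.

From K1 = [H⁺][HCO3-]/[CO2*]:  pH = pK1 + log₁₀([HCO3-]/[CO2*])
log₁₀(97.7) = +1.990
pH = 6.01 + (+1.990) = 8.00

pH = 8.00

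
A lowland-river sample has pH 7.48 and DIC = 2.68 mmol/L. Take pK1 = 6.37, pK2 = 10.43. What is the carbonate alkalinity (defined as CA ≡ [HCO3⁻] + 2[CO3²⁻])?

CA = [HCO3⁻] + 2[CO3²⁻] = (α₁ + 2α₂)·DIC
At pH 7.48: [H⁺]/K1 = 10^-1.11 = 0.077625, K2/[H⁺] = 10^-2.95 = 0.0011220
α₁ = 1/(1 + 0.077625 + 0.0011220) = 1/1.0787 = 0.9270; α₂ = α₁·K2/[H⁺] = 0.001040
α₁ + 2α₂ = 0.9291
CA = 0.9291 × 2.68 = 2.49 mmol/L

CA = 2.49 mmol/L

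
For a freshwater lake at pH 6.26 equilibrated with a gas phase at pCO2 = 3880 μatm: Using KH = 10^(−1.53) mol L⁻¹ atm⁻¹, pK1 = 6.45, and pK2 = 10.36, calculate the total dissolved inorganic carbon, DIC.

DIC = 0.188 mmol/L

[CO2*] = KH · pCO2 = 10^(−1.53) × 3880×10^-6 = 1.145×10^-4 mol/L
α₀ = 1/(1 + K1/[H⁺] + K1K2/[H⁺]²) = 1/(1 + 10^-0.19 + 10^-4.29) = 0.6076
DIC = [CO2*]/α₀ = 1.145×10^-4 / 0.6076 = 0.188 mmol/L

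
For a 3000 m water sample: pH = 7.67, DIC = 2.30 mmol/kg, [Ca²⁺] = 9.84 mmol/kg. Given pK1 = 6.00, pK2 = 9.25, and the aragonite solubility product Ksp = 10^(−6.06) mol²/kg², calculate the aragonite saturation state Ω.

α₂ = 1 / (1 + [H⁺]/K2 + [H⁺]²/(K1K2)) = 1 / (1 + 10^+1.58 + 10^-0.09)
   = 1 / (1 + 38.019 + 0.81283) = 1/39.832 = 0.02511
[CO3²⁻] = α₂ × DIC = 0.02511 × 2.30 = 0.05774 mmol/kg
Ksp = 10^(−6.06) = 8.710×10^-7
Ω = [Ca²⁺][CO3²⁻]/Ksp = (9.84×10^-3)(5.774×10^-5) / 8.710×10^-7 = 0.652

Ω = 0.652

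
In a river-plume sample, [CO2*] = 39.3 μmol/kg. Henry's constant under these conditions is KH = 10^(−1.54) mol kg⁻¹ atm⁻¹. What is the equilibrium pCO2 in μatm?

KH = 10^(−1.54) = 2.884×10^-2 mol kg⁻¹ atm⁻¹
pCO2 = [CO2*]/KH = 39.3×10^-6 / 2.884×10^-2 = 1.36×10^-3 atm = 1360 μatm

pCO2 = 1360 μatm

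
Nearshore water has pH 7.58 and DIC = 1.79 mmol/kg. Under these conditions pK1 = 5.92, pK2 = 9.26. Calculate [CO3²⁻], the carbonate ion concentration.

α₂ = 1 / (1 + [H⁺]/K2 + [H⁺]²/(K1K2)) = 1 / (1 + 10^+1.68 + 10^+0.02)
   = 1 / (1 + 47.863 + 1.0471) = 1/49.910 = 0.02004
[CO3²⁻] = α₂ × DIC = 0.02004 × 1.79 = 0.0359 mmol/kg

[CO3²⁻] = 0.0359 mmol/kg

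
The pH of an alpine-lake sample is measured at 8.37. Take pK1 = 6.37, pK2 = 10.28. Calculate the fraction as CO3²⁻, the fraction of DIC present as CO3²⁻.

α₂ = 0.0120

α₂ = 1 / (1 + [H⁺]/K2 + [H⁺]²/(K1K2)) = 1 / (1 + 10^+1.91 + 10^-0.09)
   = 1 / (1 + 81.283 + 0.81283) = 1/83.096 = 0.01203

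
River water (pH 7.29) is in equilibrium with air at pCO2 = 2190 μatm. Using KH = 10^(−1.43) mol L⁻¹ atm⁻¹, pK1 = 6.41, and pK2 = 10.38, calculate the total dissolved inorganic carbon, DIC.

DIC = 0.699 mmol/L

[CO2*] = KH · pCO2 = 10^(−1.43) × 2190×10^-6 = 8.137×10^-5 mol/L
α₀ = 1/(1 + K1/[H⁺] + K1K2/[H⁺]²) = 1/(1 + 10^+0.88 + 10^-2.21) = 0.1164
DIC = [CO2*]/α₀ = 8.137×10^-5 / 0.1164 = 0.699 mmol/L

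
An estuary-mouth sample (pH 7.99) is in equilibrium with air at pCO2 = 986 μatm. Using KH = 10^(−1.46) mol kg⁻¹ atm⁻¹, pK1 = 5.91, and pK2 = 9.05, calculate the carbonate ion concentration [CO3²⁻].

[CO3²⁻] = 0.358 mmol/kg

[CO2*] = KH · pCO2 = 10^(−1.46) × 986×10^-6 = 3.419×10^-5 mol/kg
α₀ = 1/(1 + K1/[H⁺] + K1K2/[H⁺]²) = 1/(1 + 10^+2.08 + 10^+1.02) = 0.007593
DIC = [CO2*]/α₀ = 3.419×10^-5 / 0.007593 = 4.503 mmol/kg
[CO3²⁻] = α₂·DIC; α₂ = 0.07951, so [CO3²⁻] = 0.07951 × 4.503 = 0.358 mmol/kg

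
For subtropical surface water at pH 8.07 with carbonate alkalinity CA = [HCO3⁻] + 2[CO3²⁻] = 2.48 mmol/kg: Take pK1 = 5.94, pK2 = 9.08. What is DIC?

DIC = 2.29 mmol/kg

CA = [HCO3⁻] + 2[CO3²⁻] = (α₁ + 2α₂)·DIC
At pH 8.07: [H⁺]/K1 = 10^-2.13 = 0.0074131, K2/[H⁺] = 10^-1.01 = 0.097724
α₁ = 1/(1 + 0.0074131 + 0.097724) = 1/1.1051 = 0.9049; α₂ = α₁·K2/[H⁺] = 0.08843
α₁ + 2α₂ = 1.0817
DIC = CA / (α₁ + 2α₂) = 2.48 / 1.0817 = 2.29 mmol/kg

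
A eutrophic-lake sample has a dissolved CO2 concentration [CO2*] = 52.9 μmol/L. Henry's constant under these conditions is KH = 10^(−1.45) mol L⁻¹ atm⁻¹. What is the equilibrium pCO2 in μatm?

pCO2 = 1490 μatm

KH = 10^(−1.45) = 3.548×10^-2 mol L⁻¹ atm⁻¹
pCO2 = [CO2*]/KH = 52.9×10^-6 / 3.548×10^-2 = 1.49×10^-3 atm = 1490 μatm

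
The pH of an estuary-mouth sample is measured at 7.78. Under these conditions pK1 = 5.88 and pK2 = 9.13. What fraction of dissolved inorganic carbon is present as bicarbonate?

α₁ = 0.946

α₁ = 1 / (1 + [H⁺]/K1 + K2/[H⁺]) = 1 / (1 + 10^-1.90 + 10^-1.35)
   = 1 / (1 + 0.012589 + 0.044668) = 1/1.0573 = 0.9458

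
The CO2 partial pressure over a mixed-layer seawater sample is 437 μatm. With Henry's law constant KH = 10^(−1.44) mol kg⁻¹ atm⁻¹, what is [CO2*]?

[CO2*] = 15.9 μmol/kg

KH = 10^(−1.44) = 3.631×10^-2 mol kg⁻¹ atm⁻¹
[CO2*] = KH · pCO2 = 3.631×10^-2 × 437×10^-6 atm = 1.59×10^-5 mol/kg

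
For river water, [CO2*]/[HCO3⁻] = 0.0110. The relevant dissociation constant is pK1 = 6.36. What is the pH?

pH = 8.32

From K1 = [H⁺][HCO3⁻]/[CO2*]:  pH = pK1 − log₁₀([CO2*]/[HCO3⁻])
log₁₀(0.0110) = -1.959
pH = 6.36 − (-1.959) = 8.32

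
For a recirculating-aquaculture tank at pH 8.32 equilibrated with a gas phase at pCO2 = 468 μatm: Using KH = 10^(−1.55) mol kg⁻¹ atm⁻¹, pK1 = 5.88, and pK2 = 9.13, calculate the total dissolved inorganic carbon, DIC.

[CO2*] = KH · pCO2 = 10^(−1.55) × 468×10^-6 = 1.319×10^-5 mol/kg
α₀ = 1/(1 + K1/[H⁺] + K1K2/[H⁺]²) = 1/(1 + 10^+2.44 + 10^+1.63) = 0.003134
DIC = [CO2*]/α₀ = 1.319×10^-5 / 0.003134 = 4.21 mmol/kg

DIC = 4.21 mmol/kg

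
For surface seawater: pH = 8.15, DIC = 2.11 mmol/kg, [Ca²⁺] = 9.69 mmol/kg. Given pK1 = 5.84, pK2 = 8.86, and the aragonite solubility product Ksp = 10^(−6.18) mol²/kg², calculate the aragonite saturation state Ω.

α₂ = 1 / (1 + [H⁺]/K2 + [H⁺]²/(K1K2)) = 1 / (1 + 10^+0.71 + 10^-1.60)
   = 1 / (1 + 5.1286 + 0.025119) = 1/6.1537 = 0.1625
[CO3²⁻] = α₂ × DIC = 0.1625 × 2.11 = 0.3429 mmol/kg
Ksp = 10^(−6.18) = 6.607×10^-7
Ω = [Ca²⁺][CO3²⁻]/Ksp = (9.69×10^-3)(3.429×10^-4) / 6.607×10^-7 = 5.03

Ω = 5.03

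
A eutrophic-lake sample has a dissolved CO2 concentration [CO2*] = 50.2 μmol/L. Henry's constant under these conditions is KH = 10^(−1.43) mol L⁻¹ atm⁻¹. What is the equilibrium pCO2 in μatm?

KH = 10^(−1.43) = 3.715×10^-2 mol L⁻¹ atm⁻¹
pCO2 = [CO2*]/KH = 50.2×10^-6 / 3.715×10^-2 = 1.35×10^-3 atm = 1350 μatm

pCO2 = 1350 μatm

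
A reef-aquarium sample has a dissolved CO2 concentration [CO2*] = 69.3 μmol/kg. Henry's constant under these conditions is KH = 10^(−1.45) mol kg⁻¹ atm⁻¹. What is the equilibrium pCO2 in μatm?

KH = 10^(−1.45) = 3.548×10^-2 mol kg⁻¹ atm⁻¹
pCO2 = [CO2*]/KH = 69.3×10^-6 / 3.548×10^-2 = 1.95×10^-3 atm = 1950 μatm

pCO2 = 1950 μatm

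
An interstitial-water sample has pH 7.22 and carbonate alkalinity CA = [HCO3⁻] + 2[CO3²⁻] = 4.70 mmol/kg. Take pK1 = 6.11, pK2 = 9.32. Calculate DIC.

CA = [HCO3⁻] + 2[CO3²⁻] = (α₁ + 2α₂)·DIC
At pH 7.22: [H⁺]/K1 = 10^-1.11 = 0.077625, K2/[H⁺] = 10^-2.10 = 0.0079433
α₁ = 1/(1 + 0.077625 + 0.0079433) = 1/1.0856 = 0.9212; α₂ = α₁·K2/[H⁺] = 0.007317
α₁ + 2α₂ = 0.9358
DIC = CA / (α₁ + 2α₂) = 4.70 / 0.9358 = 5.02 mmol/kg

DIC = 5.02 mmol/kg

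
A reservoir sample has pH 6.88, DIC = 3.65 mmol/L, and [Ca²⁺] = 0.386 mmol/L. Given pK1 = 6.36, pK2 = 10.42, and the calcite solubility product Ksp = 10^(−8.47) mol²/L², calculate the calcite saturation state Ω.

Ω = 0.0921

α₂ = 1 / (1 + [H⁺]/K2 + [H⁺]²/(K1K2)) = 1 / (1 + 10^+3.54 + 10^+3.02)
   = 1 / (1 + 3467.4 + 1047.1) = 1/4515.5 = 0.0002215
[CO3²⁻] = α₂ × DIC = 0.0002215 × 3.65 = 0.0008083 mmol/L = 0.8083 μmol/L
Ksp = 10^(−8.47) = 3.388×10^-9
Ω = [Ca²⁺][CO3²⁻]/Ksp = (0.386×10^-3)(8.083×10^-7) / 3.388×10^-9 = 0.0921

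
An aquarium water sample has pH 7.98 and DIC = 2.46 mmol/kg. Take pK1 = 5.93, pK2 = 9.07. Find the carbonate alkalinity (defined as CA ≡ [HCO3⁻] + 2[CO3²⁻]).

CA = [HCO3⁻] + 2[CO3²⁻] = (α₁ + 2α₂)·DIC
At pH 7.98: [H⁺]/K1 = 10^-2.05 = 0.0089125, K2/[H⁺] = 10^-1.09 = 0.081283
α₁ = 1/(1 + 0.0089125 + 0.081283) = 1/1.0902 = 0.9173; α₂ = α₁·K2/[H⁺] = 0.07456
α₁ + 2α₂ = 1.0664
CA = 1.0664 × 2.46 = 2.62 mmol/kg

CA = 2.62 mmol/kg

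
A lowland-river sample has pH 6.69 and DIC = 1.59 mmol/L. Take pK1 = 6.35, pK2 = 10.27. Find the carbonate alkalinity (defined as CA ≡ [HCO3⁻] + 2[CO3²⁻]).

CA = [HCO3⁻] + 2[CO3²⁻] = (α₁ + 2α₂)·DIC
At pH 6.69: [H⁺]/K1 = 10^-0.34 = 0.45709, K2/[H⁺] = 10^-3.58 = 0.00026303
α₁ = 1/(1 + 0.45709 + 0.00026303) = 1/1.4574 = 0.6862; α₂ = α₁·K2/[H⁺] = 0.0001805
α₁ + 2α₂ = 0.6865
CA = 0.6865 × 1.59 = 1.09 mmol/L

CA = 1.09 mmol/L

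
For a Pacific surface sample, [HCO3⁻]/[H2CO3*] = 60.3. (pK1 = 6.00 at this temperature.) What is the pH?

From K1 = [H⁺][HCO3⁻]/[H2CO3*]:  pH = pK1 + log₁₀([HCO3⁻]/[H2CO3*])
log₁₀(60.3) = +1.780
pH = 6.00 + (+1.780) = 7.78

pH = 7.78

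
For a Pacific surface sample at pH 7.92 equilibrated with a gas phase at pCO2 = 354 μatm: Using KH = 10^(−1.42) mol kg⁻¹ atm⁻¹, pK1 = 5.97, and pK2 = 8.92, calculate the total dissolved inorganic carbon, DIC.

[CO2*] = KH · pCO2 = 10^(−1.42) × 354×10^-6 = 1.346×10^-5 mol/kg
α₀ = 1/(1 + K1/[H⁺] + K1K2/[H⁺]²) = 1/(1 + 10^+1.95 + 10^+0.95) = 0.01010
DIC = [CO2*]/α₀ = 1.346×10^-5 / 0.01010 = 1.33 mmol/kg

DIC = 1.33 mmol/kg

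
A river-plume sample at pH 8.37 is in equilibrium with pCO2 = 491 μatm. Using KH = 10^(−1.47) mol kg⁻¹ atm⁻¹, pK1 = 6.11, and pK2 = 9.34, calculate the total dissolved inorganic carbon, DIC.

DIC = 3.37 mmol/kg

[CO2*] = KH · pCO2 = 10^(−1.47) × 491×10^-6 = 1.664×10^-5 mol/kg
α₀ = 1/(1 + K1/[H⁺] + K1K2/[H⁺]²) = 1/(1 + 10^+2.26 + 10^+1.29) = 0.004939
DIC = [CO2*]/α₀ = 1.664×10^-5 / 0.004939 = 3.37 mmol/kg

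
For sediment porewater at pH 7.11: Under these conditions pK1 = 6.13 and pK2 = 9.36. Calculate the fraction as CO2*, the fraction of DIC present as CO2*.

α₀ = 1 / (1 + K1/[H⁺] + K1K2/[H⁺]²) = 1 / (1 + 10^+0.98 + 10^-1.27)
   = 1 / (1 + 9.5499 + 0.053703) = 1/10.604 = 0.09431

α₀ = 0.0943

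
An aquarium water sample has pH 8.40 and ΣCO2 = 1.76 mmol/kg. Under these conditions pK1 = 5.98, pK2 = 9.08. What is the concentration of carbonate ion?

α₂ = 1 / (1 + [H⁺]/K2 + [H⁺]²/(K1K2)) = 1 / (1 + 10^+0.68 + 10^-1.74)
   = 1 / (1 + 4.7863 + 0.018197) = 1/5.8045 = 0.1723
[CO3²⁻] = α₂ × DIC = 0.1723 × 1.76 = 0.303 mmol/kg

[CO3²⁻] = 0.303 mmol/kg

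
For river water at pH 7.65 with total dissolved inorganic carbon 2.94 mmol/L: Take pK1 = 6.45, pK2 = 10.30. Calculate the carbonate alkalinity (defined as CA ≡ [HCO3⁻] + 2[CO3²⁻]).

CA = [HCO3⁻] + 2[CO3²⁻] = (α₁ + 2α₂)·DIC
At pH 7.65: [H⁺]/K1 = 10^-1.20 = 0.063096, K2/[H⁺] = 10^-2.65 = 0.0022387
α₁ = 1/(1 + 0.063096 + 0.0022387) = 1/1.0653 = 0.9387; α₂ = α₁·K2/[H⁺] = 0.002101
α₁ + 2α₂ = 0.9429
CA = 0.9429 × 2.94 = 2.77 mmol/L

CA = 2.77 mmol/L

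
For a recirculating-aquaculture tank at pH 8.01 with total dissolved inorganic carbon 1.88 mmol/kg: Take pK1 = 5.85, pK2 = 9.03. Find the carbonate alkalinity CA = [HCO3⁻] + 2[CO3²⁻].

CA = 2.03 mmol/kg

CA = [HCO3⁻] + 2[CO3²⁻] = (α₁ + 2α₂)·DIC
At pH 8.01: [H⁺]/K1 = 10^-2.16 = 0.0069183, K2/[H⁺] = 10^-1.02 = 0.095499
α₁ = 1/(1 + 0.0069183 + 0.095499) = 1/1.1024 = 0.9071; α₂ = α₁·K2/[H⁺] = 0.08663
α₁ + 2α₂ = 1.0804
CA = 1.0804 × 1.88 = 2.03 mmol/kg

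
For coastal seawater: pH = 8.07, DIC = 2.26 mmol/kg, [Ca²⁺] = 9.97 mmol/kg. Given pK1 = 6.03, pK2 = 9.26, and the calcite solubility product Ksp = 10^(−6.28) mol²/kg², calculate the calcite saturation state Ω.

Ω = 2.58

α₂ = 1 / (1 + [H⁺]/K2 + [H⁺]²/(K1K2)) = 1 / (1 + 10^+1.19 + 10^-0.85)
   = 1 / (1 + 15.488 + 0.14125) = 1/16.629 = 0.06013
[CO3²⁻] = α₂ × DIC = 0.06013 × 2.26 = 0.1359 mmol/kg
Ksp = 10^(−6.28) = 5.248×10^-7
Ω = [Ca²⁺][CO3²⁻]/Ksp = (9.97×10^-3)(1.359×10^-4) / 5.248×10^-7 = 2.58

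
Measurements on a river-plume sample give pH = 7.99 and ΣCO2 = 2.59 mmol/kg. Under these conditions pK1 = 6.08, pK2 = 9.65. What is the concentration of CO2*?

α₀ = 1 / (1 + K1/[H⁺] + K1K2/[H⁺]²) = 1 / (1 + 10^+1.91 + 10^+0.25)
   = 1 / (1 + 81.283 + 1.7783) = 1/84.061 = 0.01190
[CO2*] = α₀ × DIC = 0.01190 × 2.59 = 0.0308 mmol/kg

[CO2*] = 0.0308 mmol/kg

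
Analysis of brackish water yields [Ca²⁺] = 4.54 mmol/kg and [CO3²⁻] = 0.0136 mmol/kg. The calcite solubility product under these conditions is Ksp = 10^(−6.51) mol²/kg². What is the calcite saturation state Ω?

Ω = 0.200

Ksp = 10^(−6.51) = 3.090×10^-7
Ω = [Ca²⁺][CO3²⁻]/Ksp = (4.54×10^-3)(0.0136×10^-3) / 3.090×10^-7 = 0.200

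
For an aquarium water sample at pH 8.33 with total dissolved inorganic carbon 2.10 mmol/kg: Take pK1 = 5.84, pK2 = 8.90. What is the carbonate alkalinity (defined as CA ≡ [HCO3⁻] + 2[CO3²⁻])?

CA = [HCO3⁻] + 2[CO3²⁻] = (α₁ + 2α₂)·DIC
At pH 8.33: [H⁺]/K1 = 10^-2.49 = 0.0032359, K2/[H⁺] = 10^-0.57 = 0.26915
α₁ = 1/(1 + 0.0032359 + 0.26915) = 1/1.2724 = 0.7859; α₂ = α₁·K2/[H⁺] = 0.2115
α₁ + 2α₂ = 1.2090
CA = 1.2090 × 2.10 = 2.54 mmol/kg

CA = 2.54 mmol/kg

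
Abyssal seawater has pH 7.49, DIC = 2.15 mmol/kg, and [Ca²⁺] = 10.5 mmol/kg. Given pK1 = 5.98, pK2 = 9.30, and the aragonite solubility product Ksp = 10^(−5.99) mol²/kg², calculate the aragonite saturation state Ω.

Ω = 0.327

α₂ = 1 / (1 + [H⁺]/K2 + [H⁺]²/(K1K2)) = 1 / (1 + 10^+1.81 + 10^+0.30)
   = 1 / (1 + 64.565 + 1.9953) = 1/67.561 = 0.01480
[CO3²⁻] = α₂ × DIC = 0.01480 × 2.15 = 0.03182 mmol/kg
Ksp = 10^(−5.99) = 1.023×10^-6
Ω = [Ca²⁺][CO3²⁻]/Ksp = (10.5×10^-3)(3.182×10^-5) / 1.023×10^-6 = 0.327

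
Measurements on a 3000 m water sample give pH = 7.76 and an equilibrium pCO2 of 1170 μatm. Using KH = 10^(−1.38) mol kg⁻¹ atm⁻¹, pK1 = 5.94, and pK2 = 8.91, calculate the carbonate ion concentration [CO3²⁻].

[CO2*] = KH · pCO2 = 10^(−1.38) × 1170×10^-6 = 4.877×10^-5 mol/kg
α₀ = 1/(1 + K1/[H⁺] + K1K2/[H⁺]²) = 1/(1 + 10^+1.82 + 10^+0.67) = 0.01394
DIC = [CO2*]/α₀ = 4.877×10^-5 / 0.01394 = 3.499 mmol/kg
[CO3²⁻] = α₂·DIC; α₂ = 0.06519, so [CO3²⁻] = 0.06519 × 3.499 = 0.228 mmol/kg

[CO3²⁻] = 0.228 mmol/kg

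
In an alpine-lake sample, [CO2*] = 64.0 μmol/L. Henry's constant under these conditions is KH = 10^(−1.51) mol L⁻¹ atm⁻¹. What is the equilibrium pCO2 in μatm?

KH = 10^(−1.51) = 3.090×10^-2 mol L⁻¹ atm⁻¹
pCO2 = [CO2*]/KH = 64.0×10^-6 / 3.090×10^-2 = 2.07×10^-3 atm = 2070 μatm

pCO2 = 2070 μatm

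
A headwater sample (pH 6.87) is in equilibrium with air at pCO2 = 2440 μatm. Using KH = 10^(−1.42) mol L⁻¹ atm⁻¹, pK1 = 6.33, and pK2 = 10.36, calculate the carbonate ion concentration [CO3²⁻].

[CO3²⁻] = 0.104 μmol/L

[CO2*] = KH · pCO2 = 10^(−1.42) × 2440×10^-6 = 9.277×10^-5 mol/L
α₀ = 1/(1 + K1/[H⁺] + K1K2/[H⁺]²) = 1/(1 + 10^+0.54 + 10^-2.95) = 0.2238
DIC = [CO2*]/α₀ = 9.277×10^-5 / 0.2238 = 0.4145 mmol/L
[CO3²⁻] = α₂·DIC; α₂ = 0.0002511, so [CO3²⁻] = 0.0002511 × 0.4145 = 0.000104 mmol/L = 0.104 μmol/L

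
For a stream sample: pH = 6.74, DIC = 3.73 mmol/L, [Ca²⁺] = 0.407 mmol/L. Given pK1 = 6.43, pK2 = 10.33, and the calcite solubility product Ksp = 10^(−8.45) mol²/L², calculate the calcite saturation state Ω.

Ω = 0.0738

α₂ = 1 / (1 + [H⁺]/K2 + [H⁺]²/(K1K2)) = 1 / (1 + 10^+3.59 + 10^+3.28)
   = 1 / (1 + 3890.5 + 1905.5) = 1/5796.9 = 0.0001725
[CO3²⁻] = α₂ × DIC = 0.0001725 × 3.73 = 0.0006434 mmol/L = 0.6434 μmol/L
Ksp = 10^(−8.45) = 3.548×10^-9
Ω = [Ca²⁺][CO3²⁻]/Ksp = (0.407×10^-3)(6.434×10^-7) / 3.548×10^-9 = 0.0738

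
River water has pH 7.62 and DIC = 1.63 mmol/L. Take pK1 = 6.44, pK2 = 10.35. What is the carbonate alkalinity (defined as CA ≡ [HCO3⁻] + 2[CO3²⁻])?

CA = [HCO3⁻] + 2[CO3²⁻] = (α₁ + 2α₂)·DIC
At pH 7.62: [H⁺]/K1 = 10^-1.18 = 0.066069, K2/[H⁺] = 10^-2.73 = 0.0018621
α₁ = 1/(1 + 0.066069 + 0.0018621) = 1/1.0679 = 0.9364; α₂ = α₁·K2/[H⁺] = 0.001744
α₁ + 2α₂ = 0.9399
CA = 0.9399 × 1.63 = 1.53 mmol/L

CA = 1.53 mmol/L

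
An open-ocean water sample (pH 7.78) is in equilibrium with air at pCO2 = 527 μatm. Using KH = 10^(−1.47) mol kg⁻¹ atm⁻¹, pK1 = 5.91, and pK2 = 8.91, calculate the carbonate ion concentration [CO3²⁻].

[CO3²⁻] = 0.0981 mmol/kg

[CO2*] = KH · pCO2 = 10^(−1.47) × 527×10^-6 = 1.786×10^-5 mol/kg
α₀ = 1/(1 + K1/[H⁺] + K1K2/[H⁺]²) = 1/(1 + 10^+1.87 + 10^+0.74) = 0.01240
DIC = [CO2*]/α₀ = 1.786×10^-5 / 0.01240 = 1.440 mmol/kg
[CO3²⁻] = α₂·DIC; α₂ = 0.06816, so [CO3²⁻] = 0.06816 × 1.440 = 0.0981 mmol/kg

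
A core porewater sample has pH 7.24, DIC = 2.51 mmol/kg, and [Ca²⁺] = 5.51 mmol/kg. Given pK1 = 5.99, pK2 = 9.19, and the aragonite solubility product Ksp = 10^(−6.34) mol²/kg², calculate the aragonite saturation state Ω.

Ω = 0.318

α₂ = 1 / (1 + [H⁺]/K2 + [H⁺]²/(K1K2)) = 1 / (1 + 10^+1.95 + 10^+0.70)
   = 1 / (1 + 89.125 + 5.0119) = 1/95.137 = 0.01051
[CO3²⁻] = α₂ × DIC = 0.01051 × 2.51 = 0.02638 mmol/kg
Ksp = 10^(−6.34) = 4.571×10^-7
Ω = [Ca²⁺][CO3²⁻]/Ksp = (5.51×10^-3)(2.638×10^-5) / 4.571×10^-7 = 0.318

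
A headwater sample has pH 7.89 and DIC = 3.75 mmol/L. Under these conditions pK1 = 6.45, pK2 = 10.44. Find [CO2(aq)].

α₀ = 1 / (1 + K1/[H⁺] + K1K2/[H⁺]²) = 1 / (1 + 10^+1.44 + 10^-1.11)
   = 1 / (1 + 27.542 + 0.077625) = 1/28.620 = 0.03494
[CO2*] = α₀ × DIC = 0.03494 × 3.75 = 0.131 mmol/L

[CO2*] = 0.131 mmol/L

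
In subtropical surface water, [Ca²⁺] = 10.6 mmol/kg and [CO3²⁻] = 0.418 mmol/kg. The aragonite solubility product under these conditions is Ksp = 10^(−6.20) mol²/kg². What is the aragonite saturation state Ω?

Ω = 7.02

Ksp = 10^(−6.20) = 6.310×10^-7
Ω = [Ca²⁺][CO3²⁻]/Ksp = (10.6×10^-3)(0.418×10^-3) / 6.310×10^-7 = 7.02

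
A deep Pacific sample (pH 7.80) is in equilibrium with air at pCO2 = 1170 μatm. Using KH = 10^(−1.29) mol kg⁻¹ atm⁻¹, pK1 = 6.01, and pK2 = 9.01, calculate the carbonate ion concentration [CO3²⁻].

[CO2*] = KH · pCO2 = 10^(−1.29) × 1170×10^-6 = 6.000×10^-5 mol/kg
α₀ = 1/(1 + K1/[H⁺] + K1K2/[H⁺]²) = 1/(1 + 10^+1.79 + 10^+0.58) = 0.01505
DIC = [CO2*]/α₀ = 6.000×10^-5 / 0.01505 = 3.988 mmol/kg
[CO3²⁻] = α₂·DIC; α₂ = 0.05720, so [CO3²⁻] = 0.05720 × 3.988 = 0.228 mmol/kg

[CO3²⁻] = 0.228 mmol/kg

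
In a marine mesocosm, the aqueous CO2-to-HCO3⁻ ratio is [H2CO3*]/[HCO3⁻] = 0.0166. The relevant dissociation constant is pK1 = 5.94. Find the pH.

pH = 7.72

From K1 = [H⁺][HCO3⁻]/[H2CO3*]:  pH = pK1 − log₁₀([H2CO3*]/[HCO3⁻])
log₁₀(0.0166) = -1.780
pH = 5.94 − (-1.780) = 7.72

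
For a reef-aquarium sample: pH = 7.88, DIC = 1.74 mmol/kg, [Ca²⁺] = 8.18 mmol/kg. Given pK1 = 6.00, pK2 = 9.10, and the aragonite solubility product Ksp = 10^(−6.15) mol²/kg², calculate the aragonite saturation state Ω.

Ω = 1.13

α₂ = 1 / (1 + [H⁺]/K2 + [H⁺]²/(K1K2)) = 1 / (1 + 10^+1.22 + 10^-0.66)
   = 1 / (1 + 16.596 + 0.21878) = 1/17.815 = 0.05613
[CO3²⁻] = α₂ × DIC = 0.05613 × 1.74 = 0.09767 mmol/kg
Ksp = 10^(−6.15) = 7.079×10^-7
Ω = [Ca²⁺][CO3²⁻]/Ksp = (8.18×10^-3)(9.767×10^-5) / 7.079×10^-7 = 1.13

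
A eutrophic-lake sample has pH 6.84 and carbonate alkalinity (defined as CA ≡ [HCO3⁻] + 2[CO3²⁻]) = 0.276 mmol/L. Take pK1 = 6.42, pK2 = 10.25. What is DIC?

CA = [HCO3⁻] + 2[CO3²⁻] = (α₁ + 2α₂)·DIC
At pH 6.84: [H⁺]/K1 = 10^-0.42 = 0.38019, K2/[H⁺] = 10^-3.41 = 0.00038905
α₁ = 1/(1 + 0.38019 + 0.00038905) = 1/1.3806 = 0.7243; α₂ = α₁·K2/[H⁺] = 0.0002818
α₁ + 2α₂ = 0.7249
DIC = CA / (α₁ + 2α₂) = 0.276 / 0.7249 = 0.381 mmol/L

DIC = 0.381 mmol/L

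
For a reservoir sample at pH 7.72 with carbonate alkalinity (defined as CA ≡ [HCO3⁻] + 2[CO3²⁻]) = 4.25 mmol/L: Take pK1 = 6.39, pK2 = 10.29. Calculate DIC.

CA = [HCO3⁻] + 2[CO3²⁻] = (α₁ + 2α₂)·DIC
At pH 7.72: [H⁺]/K1 = 10^-1.33 = 0.046774, K2/[H⁺] = 10^-2.57 = 0.0026915
α₁ = 1/(1 + 0.046774 + 0.0026915) = 1/1.0495 = 0.9529; α₂ = α₁·K2/[H⁺] = 0.002565
α₁ + 2α₂ = 0.9580
DIC = CA / (α₁ + 2α₂) = 4.25 / 0.9580 = 4.44 mmol/L

DIC = 4.44 mmol/L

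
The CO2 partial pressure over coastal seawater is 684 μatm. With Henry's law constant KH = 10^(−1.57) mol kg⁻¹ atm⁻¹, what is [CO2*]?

[CO2*] = 18.4 μmol/kg

KH = 10^(−1.57) = 2.692×10^-2 mol kg⁻¹ atm⁻¹
[CO2*] = KH · pCO2 = 2.692×10^-2 × 684×10^-6 atm = 1.84×10^-5 mol/kg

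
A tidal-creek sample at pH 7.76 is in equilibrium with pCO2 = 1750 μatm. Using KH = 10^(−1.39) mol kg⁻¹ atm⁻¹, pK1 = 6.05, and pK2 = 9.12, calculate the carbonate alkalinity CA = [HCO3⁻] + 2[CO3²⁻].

[CO2*] = KH · pCO2 = 10^(−1.39) × 1750×10^-6 = 7.129×10^-5 mol/kg
α₀ = 1/(1 + K1/[H⁺] + K1K2/[H⁺]²) = 1/(1 + 10^+1.71 + 10^+0.35) = 0.01834
DIC = [CO2*]/α₀ = 7.129×10^-5 / 0.01834 = 3.887 mmol/kg
CA = (α₁ + 2α₂)·DIC = (0.9406 + 2×0.04106) × 3.887 = 3.98 mmol/kg

CA = 3.98 mmol/kg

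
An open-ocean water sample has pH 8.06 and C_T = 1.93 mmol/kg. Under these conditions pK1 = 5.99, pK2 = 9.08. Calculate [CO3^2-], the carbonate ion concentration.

[CO3²⁻] = 0.167 mmol/kg

α₂ = 1 / (1 + [H⁺]/K2 + [H⁺]²/(K1K2)) = 1 / (1 + 10^+1.02 + 10^-1.05)
   = 1 / (1 + 10.471 + 0.089125) = 1/11.560 = 0.08650
[CO3²⁻] = α₂ × DIC = 0.08650 × 1.93 = 0.167 mmol/kg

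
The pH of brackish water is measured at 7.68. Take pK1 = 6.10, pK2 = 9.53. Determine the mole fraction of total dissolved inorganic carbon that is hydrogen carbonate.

α₁ = 0.961

α₁ = 1 / (1 + [H⁺]/K1 + K2/[H⁺]) = 1 / (1 + 10^-1.58 + 10^-1.85)
   = 1 / (1 + 0.026303 + 0.014125) = 1/1.0404 = 0.9611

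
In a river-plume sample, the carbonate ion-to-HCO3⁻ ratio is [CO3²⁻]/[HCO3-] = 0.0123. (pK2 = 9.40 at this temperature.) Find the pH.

pH = 7.49

From K2 = [H⁺][CO3²⁻]/[HCO3-]:  pH = pK2 + log₁₀([CO3²⁻]/[HCO3-])
log₁₀(0.0123) = -1.910
pH = 9.40 + (-1.910) = 7.49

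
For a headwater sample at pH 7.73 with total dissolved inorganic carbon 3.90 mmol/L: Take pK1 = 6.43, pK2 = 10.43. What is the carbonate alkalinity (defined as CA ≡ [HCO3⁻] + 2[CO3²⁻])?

CA = [HCO3⁻] + 2[CO3²⁻] = (α₁ + 2α₂)·DIC
At pH 7.73: [H⁺]/K1 = 10^-1.30 = 0.050119, K2/[H⁺] = 10^-2.70 = 0.0019953
α₁ = 1/(1 + 0.050119 + 0.0019953) = 1/1.0521 = 0.9505; α₂ = α₁·K2/[H⁺] = 0.001896
α₁ + 2α₂ = 0.9543
CA = 0.9543 × 3.90 = 3.72 mmol/L

CA = 3.72 mmol/L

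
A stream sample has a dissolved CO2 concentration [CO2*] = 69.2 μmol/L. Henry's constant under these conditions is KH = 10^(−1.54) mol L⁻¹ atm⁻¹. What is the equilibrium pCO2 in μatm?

pCO2 = 2400 μatm

KH = 10^(−1.54) = 2.884×10^-2 mol L⁻¹ atm⁻¹
pCO2 = [CO2*]/KH = 69.2×10^-6 / 2.884×10^-2 = 2.40×10^-3 atm = 2400 μatm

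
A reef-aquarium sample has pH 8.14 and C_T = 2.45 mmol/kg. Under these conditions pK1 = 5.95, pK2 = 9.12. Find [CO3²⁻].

α₂ = 1 / (1 + [H⁺]/K2 + [H⁺]²/(K1K2)) = 1 / (1 + 10^+0.98 + 10^-1.21)
   = 1 / (1 + 9.5499 + 0.061660) = 1/10.612 = 0.09424
[CO3²⁻] = α₂ × DIC = 0.09424 × 2.45 = 0.231 mmol/kg

[CO3²⁻] = 0.231 mmol/kg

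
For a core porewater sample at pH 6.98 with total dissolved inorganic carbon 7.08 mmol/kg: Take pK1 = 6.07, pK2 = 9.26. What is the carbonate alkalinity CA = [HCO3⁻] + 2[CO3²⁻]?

CA = [HCO3⁻] + 2[CO3²⁻] = (α₁ + 2α₂)·DIC
At pH 6.98: [H⁺]/K1 = 10^-0.91 = 0.12303, K2/[H⁺] = 10^-2.28 = 0.0052481
α₁ = 1/(1 + 0.12303 + 0.0052481) = 1/1.1283 = 0.8863; α₂ = α₁·K2/[H⁺] = 0.004651
α₁ + 2α₂ = 0.8956
CA = 0.8956 × 7.08 = 6.34 mmol/kg

CA = 6.34 mmol/kg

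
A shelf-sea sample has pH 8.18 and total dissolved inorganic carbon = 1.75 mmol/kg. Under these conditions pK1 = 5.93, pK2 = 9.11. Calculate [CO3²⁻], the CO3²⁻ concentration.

α₂ = 1 / (1 + [H⁺]/K2 + [H⁺]²/(K1K2)) = 1 / (1 + 10^+0.93 + 10^-1.32)
   = 1 / (1 + 8.5114 + 0.047863) = 1/9.5592 = 0.1046
[CO3²⁻] = α₂ × DIC = 0.1046 × 1.75 = 0.183 mmol/kg

[CO3²⁻] = 0.183 mmol/kg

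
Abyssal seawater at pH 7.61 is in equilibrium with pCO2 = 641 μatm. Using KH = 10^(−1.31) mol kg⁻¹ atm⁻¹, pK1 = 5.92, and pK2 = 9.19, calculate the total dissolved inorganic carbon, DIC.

DIC = 1.61 mmol/kg

[CO2*] = KH · pCO2 = 10^(−1.31) × 641×10^-6 = 3.139×10^-5 mol/kg
α₀ = 1/(1 + K1/[H⁺] + K1K2/[H⁺]²) = 1/(1 + 10^+1.69 + 10^+0.11) = 0.01951
DIC = [CO2*]/α₀ = 3.139×10^-5 / 0.01951 = 1.61 mmol/kg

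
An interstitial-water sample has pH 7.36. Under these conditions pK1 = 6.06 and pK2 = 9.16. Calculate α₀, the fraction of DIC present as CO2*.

α₀ = 0.0470

α₀ = 1 / (1 + K1/[H⁺] + K1K2/[H⁺]²) = 1 / (1 + 10^+1.30 + 10^-0.50)
   = 1 / (1 + 19.953 + 0.31623) = 1/21.269 = 0.04702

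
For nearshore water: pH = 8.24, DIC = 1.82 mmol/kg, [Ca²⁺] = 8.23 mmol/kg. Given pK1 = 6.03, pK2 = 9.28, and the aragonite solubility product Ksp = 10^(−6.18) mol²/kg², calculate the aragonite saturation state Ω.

α₂ = 1 / (1 + [H⁺]/K2 + [H⁺]²/(K1K2)) = 1 / (1 + 10^+1.04 + 10^-1.17)
   = 1 / (1 + 10.965 + 0.067608) = 1/12.032 = 0.08311
[CO3²⁻] = α₂ × DIC = 0.08311 × 1.82 = 0.1513 mmol/kg
Ksp = 10^(−6.18) = 6.607×10^-7
Ω = [Ca²⁺][CO3²⁻]/Ksp = (8.23×10^-3)(1.513×10^-4) / 6.607×10^-7 = 1.88

Ω = 1.88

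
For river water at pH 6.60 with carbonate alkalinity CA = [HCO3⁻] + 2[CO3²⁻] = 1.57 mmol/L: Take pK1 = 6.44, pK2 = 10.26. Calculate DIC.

CA = [HCO3⁻] + 2[CO3²⁻] = (α₁ + 2α₂)·DIC
At pH 6.60: [H⁺]/K1 = 10^-0.16 = 0.69183, K2/[H⁺] = 10^-3.66 = 0.00021878
α₁ = 1/(1 + 0.69183 + 0.00021878) = 1/1.6920 = 0.5910; α₂ = α₁·K2/[H⁺] = 0.0001293
α₁ + 2α₂ = 0.5913
DIC = CA / (α₁ + 2α₂) = 1.57 / 0.5913 = 2.66 mmol/L

DIC = 2.66 mmol/L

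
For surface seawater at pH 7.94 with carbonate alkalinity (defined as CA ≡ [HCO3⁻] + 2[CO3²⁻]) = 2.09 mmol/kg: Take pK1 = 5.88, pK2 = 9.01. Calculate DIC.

DIC = 1.95 mmol/kg

CA = [HCO3⁻] + 2[CO3²⁻] = (α₁ + 2α₂)·DIC
At pH 7.94: [H⁺]/K1 = 10^-2.06 = 0.0087096, K2/[H⁺] = 10^-1.07 = 0.085114
α₁ = 1/(1 + 0.0087096 + 0.085114) = 1/1.0938 = 0.9142; α₂ = α₁·K2/[H⁺] = 0.07781
α₁ + 2α₂ = 1.0699
DIC = CA / (α₁ + 2α₂) = 2.09 / 1.0699 = 1.95 mmol/kg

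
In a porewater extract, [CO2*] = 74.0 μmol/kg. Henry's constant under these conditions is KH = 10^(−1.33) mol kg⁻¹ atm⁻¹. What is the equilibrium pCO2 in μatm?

KH = 10^(−1.33) = 4.677×10^-2 mol kg⁻¹ atm⁻¹
pCO2 = [CO2*]/KH = 74.0×10^-6 / 4.677×10^-2 = 1.58×10^-3 atm = 1580 μatm

pCO2 = 1580 μatm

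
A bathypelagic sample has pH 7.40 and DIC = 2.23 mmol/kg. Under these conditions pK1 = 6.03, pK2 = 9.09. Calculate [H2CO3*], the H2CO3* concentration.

α₀ = 1 / (1 + K1/[H⁺] + K1K2/[H⁺]²) = 1 / (1 + 10^+1.37 + 10^-0.32)
   = 1 / (1 + 23.442 + 0.47863) = 1/24.921 = 0.04013
[CO2*] = α₀ × DIC = 0.04013 × 2.23 = 0.0895 mmol/kg

[CO2*] = 0.0895 mmol/kg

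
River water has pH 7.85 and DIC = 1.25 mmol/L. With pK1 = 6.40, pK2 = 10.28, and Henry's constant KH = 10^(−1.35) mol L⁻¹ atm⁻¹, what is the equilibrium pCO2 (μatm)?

pCO2 = 955 μatm

α₀ = 1 / (1 + K1/[H⁺] + K1K2/[H⁺]²) = 1 / (1 + 10^+1.45 + 10^-0.98)
   = 1 / (1 + 28.184 + 0.10471) = 1/29.289 = 0.03414
[CO2*] = α₀ × DIC = 0.03414 × 1.25 = 0.04268 mmol/L
pCO2 = [CO2*]/KH = 4.268×10^-5 / 4.467×10^-2 = 955 μatm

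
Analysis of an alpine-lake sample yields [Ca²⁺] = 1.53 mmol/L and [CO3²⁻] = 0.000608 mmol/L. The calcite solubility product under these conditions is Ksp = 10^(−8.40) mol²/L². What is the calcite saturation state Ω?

Ksp = 10^(−8.40) = 3.981×10^-9
Ω = [Ca²⁺][CO3²⁻]/Ksp = (1.53×10^-3)(0.000608×10^-3) / 3.981×10^-9 = 0.234

Ω = 0.234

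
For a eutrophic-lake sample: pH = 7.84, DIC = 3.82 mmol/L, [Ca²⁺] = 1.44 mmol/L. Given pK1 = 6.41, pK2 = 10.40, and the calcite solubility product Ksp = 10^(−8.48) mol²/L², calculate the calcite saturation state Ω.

Ω = 4.40

α₂ = 1 / (1 + [H⁺]/K2 + [H⁺]²/(K1K2)) = 1 / (1 + 10^+2.56 + 10^+1.13)
   = 1 / (1 + 363.08 + 13.490) = 1/377.57 = 0.002649
[CO3²⁻] = α₂ × DIC = 0.002649 × 3.82 = 0.01012 mmol/L = 10.12 μmol/L
Ksp = 10^(−8.48) = 3.311×10^-9
Ω = [Ca²⁺][CO3²⁻]/Ksp = (1.44×10^-3)(1.012×10^-5) / 3.311×10^-9 = 4.40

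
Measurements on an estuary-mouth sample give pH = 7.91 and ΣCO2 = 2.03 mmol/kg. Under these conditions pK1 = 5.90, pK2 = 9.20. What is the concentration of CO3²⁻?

α₂ = 1 / (1 + [H⁺]/K2 + [H⁺]²/(K1K2)) = 1 / (1 + 10^+1.29 + 10^-0.72)
   = 1 / (1 + 19.498 + 0.19055) = 1/20.689 = 0.04833
[CO3²⁻] = α₂ × DIC = 0.04833 × 2.03 = 0.0981 mmol/kg

[CO3²⁻] = 0.0981 mmol/kg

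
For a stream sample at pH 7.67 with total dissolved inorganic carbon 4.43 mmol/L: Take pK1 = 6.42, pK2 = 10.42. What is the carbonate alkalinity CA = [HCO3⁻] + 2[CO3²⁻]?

CA = 4.20 mmol/L

CA = [HCO3⁻] + 2[CO3²⁻] = (α₁ + 2α₂)·DIC
At pH 7.67: [H⁺]/K1 = 10^-1.25 = 0.056234, K2/[H⁺] = 10^-2.75 = 0.0017783
α₁ = 1/(1 + 0.056234 + 0.0017783) = 1/1.0580 = 0.9452; α₂ = α₁·K2/[H⁺] = 0.001681
α₁ + 2α₂ = 0.9485
CA = 0.9485 × 4.43 = 4.20 mmol/L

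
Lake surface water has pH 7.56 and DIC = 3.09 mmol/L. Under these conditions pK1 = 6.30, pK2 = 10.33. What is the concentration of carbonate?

[CO3²⁻] = 4.97 μmol/L

α₂ = 1 / (1 + [H⁺]/K2 + [H⁺]²/(K1K2)) = 1 / (1 + 10^+2.77 + 10^+1.51)
   = 1 / (1 + 588.84 + 32.359) = 1/622.20 = 0.001607
[CO3²⁻] = α₂ × DIC = 0.001607 × 3.09 = 0.00497 mmol/L = 4.97 μmol/L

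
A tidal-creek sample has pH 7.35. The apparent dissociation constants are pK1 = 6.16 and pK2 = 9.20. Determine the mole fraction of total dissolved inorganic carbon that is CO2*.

α₀ = 1 / (1 + K1/[H⁺] + K1K2/[H⁺]²) = 1 / (1 + 10^+1.19 + 10^-0.66)
   = 1 / (1 + 15.488 + 0.21878) = 1/16.707 = 0.05986

α₀ = 0.0599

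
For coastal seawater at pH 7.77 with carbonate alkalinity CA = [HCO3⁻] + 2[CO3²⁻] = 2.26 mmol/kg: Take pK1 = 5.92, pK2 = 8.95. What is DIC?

CA = [HCO3⁻] + 2[CO3²⁻] = (α₁ + 2α₂)·DIC
At pH 7.77: [H⁺]/K1 = 10^-1.85 = 0.014125, K2/[H⁺] = 10^-1.18 = 0.066069
α₁ = 1/(1 + 0.014125 + 0.066069) = 1/1.0802 = 0.9258; α₂ = α₁·K2/[H⁺] = 0.06116
α₁ + 2α₂ = 1.0481
DIC = CA / (α₁ + 2α₂) = 2.26 / 1.0481 = 2.16 mmol/kg

DIC = 2.16 mmol/kg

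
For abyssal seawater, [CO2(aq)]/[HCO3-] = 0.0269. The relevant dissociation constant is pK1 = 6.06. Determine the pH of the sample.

From K1 = [H⁺][HCO3-]/[CO2(aq)]:  pH = pK1 − log₁₀([CO2(aq)]/[HCO3-])
log₁₀(0.0269) = -1.570
pH = 6.06 − (-1.570) = 7.63

pH = 7.63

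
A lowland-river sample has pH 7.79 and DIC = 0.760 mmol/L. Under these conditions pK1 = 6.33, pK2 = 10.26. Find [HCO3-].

α₁ = 1 / (1 + [H⁺]/K1 + K2/[H⁺]) = 1 / (1 + 10^-1.46 + 10^-2.47)
   = 1 / (1 + 0.034674 + 0.0033884) = 1/1.0381 = 0.9633
[HCO3⁻] = α₁ × DIC = 0.9633 × 0.760 = 0.732 mmol/L

[HCO3⁻] = 0.732 mmol/L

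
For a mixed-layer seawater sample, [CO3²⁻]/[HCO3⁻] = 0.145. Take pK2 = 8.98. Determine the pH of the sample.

From K2 = [H⁺][CO3²⁻]/[HCO3⁻]:  pH = pK2 + log₁₀([CO3²⁻]/[HCO3⁻])
log₁₀(0.145) = -0.839
pH = 8.98 + (-0.839) = 8.14

pH = 8.14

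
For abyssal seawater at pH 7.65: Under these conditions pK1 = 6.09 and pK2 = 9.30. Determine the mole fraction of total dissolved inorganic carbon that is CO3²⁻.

α₂ = 1 / (1 + [H⁺]/K2 + [H⁺]²/(K1K2)) = 1 / (1 + 10^+1.65 + 10^+0.09)
   = 1 / (1 + 44.668 + 1.2303) = 1/46.899 = 0.02132

α₂ = 0.0213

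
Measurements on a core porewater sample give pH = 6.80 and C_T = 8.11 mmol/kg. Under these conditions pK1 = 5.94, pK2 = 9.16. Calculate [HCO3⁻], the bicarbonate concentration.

α₁ = 1 / (1 + [H⁺]/K1 + K2/[H⁺]) = 1 / (1 + 10^-0.86 + 10^-2.36)
   = 1 / (1 + 0.13804 + 0.0043652) = 1/1.1424 = 0.8753
[HCO3⁻] = α₁ × DIC = 0.8753 × 8.11 = 7.10 mmol/kg

[HCO3⁻] = 7.10 mmol/kg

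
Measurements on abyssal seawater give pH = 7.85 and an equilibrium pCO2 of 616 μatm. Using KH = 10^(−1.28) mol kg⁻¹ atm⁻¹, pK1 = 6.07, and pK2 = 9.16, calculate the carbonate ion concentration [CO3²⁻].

[CO2*] = KH · pCO2 = 10^(−1.28) × 616×10^-6 = 3.233×10^-5 mol/kg
α₀ = 1/(1 + K1/[H⁺] + K1K2/[H⁺]²) = 1/(1 + 10^+1.78 + 10^+0.47) = 0.01557
DIC = [CO2*]/α₀ = 3.233×10^-5 / 0.01557 = 2.076 mmol/kg
[CO3²⁻] = α₂·DIC; α₂ = 0.04596, so [CO3²⁻] = 0.04596 × 2.076 = 0.0954 mmol/kg

[CO3²⁻] = 0.0954 mmol/kg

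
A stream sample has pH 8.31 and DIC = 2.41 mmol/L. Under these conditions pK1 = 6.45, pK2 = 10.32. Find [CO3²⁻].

[CO3²⁻] = 0.0230 mmol/L

α₂ = 1 / (1 + [H⁺]/K2 + [H⁺]²/(K1K2)) = 1 / (1 + 10^+2.01 + 10^+0.15)
   = 1 / (1 + 102.33 + 1.4125) = 1/104.74 = 0.009547
[CO3²⁻] = α₂ × DIC = 0.009547 × 2.41 = 0.0230 mmol/L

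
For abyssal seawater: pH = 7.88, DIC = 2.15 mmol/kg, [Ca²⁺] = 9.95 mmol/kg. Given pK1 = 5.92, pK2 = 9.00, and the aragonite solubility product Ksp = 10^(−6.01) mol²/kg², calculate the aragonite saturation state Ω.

α₂ = 1 / (1 + [H⁺]/K2 + [H⁺]²/(K1K2)) = 1 / (1 + 10^+1.12 + 10^-0.84)
   = 1 / (1 + 13.183 + 0.14454) = 1/14.327 = 0.06980
[CO3²⁻] = α₂ × DIC = 0.06980 × 2.15 = 0.1501 mmol/kg
Ksp = 10^(−6.01) = 9.772×10^-7
Ω = [Ca²⁺][CO3²⁻]/Ksp = (9.95×10^-3)(1.501×10^-4) / 9.772×10^-7 = 1.53

Ω = 1.53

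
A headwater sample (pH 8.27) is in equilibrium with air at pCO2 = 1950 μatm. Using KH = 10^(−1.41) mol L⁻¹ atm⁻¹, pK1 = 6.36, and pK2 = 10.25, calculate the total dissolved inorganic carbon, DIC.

DIC = 6.31 mmol/L

[CO2*] = KH · pCO2 = 10^(−1.41) × 1950×10^-6 = 7.586×10^-5 mol/L
α₀ = 1/(1 + K1/[H⁺] + K1K2/[H⁺]²) = 1/(1 + 10^+1.91 + 10^-0.07) = 0.01203
DIC = [CO2*]/α₀ = 7.586×10^-5 / 0.01203 = 6.31 mmol/L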